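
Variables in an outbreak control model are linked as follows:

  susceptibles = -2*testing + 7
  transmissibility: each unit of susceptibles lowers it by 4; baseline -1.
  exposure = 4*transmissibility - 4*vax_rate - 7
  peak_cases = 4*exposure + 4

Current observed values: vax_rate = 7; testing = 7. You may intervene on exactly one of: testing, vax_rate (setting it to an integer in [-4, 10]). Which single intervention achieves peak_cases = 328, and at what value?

set vax_rate = 5

Intervening on testing: peak_cases = 128*testing - 600. Reaching 328 requires testing = 29/4, not an integer.
Intervening on vax_rate: with other inputs at their observed values, peak_cases = -16*vax_rate + 408. Solving for 328 gives vax_rate = 5, within [-4, 10].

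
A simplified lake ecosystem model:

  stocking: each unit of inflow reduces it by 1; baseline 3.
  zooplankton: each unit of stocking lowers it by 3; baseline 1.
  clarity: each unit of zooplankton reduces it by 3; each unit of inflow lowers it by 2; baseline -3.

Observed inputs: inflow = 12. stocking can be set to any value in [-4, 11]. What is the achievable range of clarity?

-66 to 69

Intervening on stocking fixes its value directly, overriding its dependence on inflow.
Substituting into the clarity equation gives clarity = 9*stocking - 30.
Linear in stocking, so extremes are at the endpoints: stocking = -4 gives clarity = -66; stocking = 11 gives clarity = 69.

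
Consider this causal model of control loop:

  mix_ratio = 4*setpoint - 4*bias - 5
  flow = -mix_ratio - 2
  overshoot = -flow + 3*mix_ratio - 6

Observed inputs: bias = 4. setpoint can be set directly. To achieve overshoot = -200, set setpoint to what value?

Substituting into the mix_ratio equation gives mix_ratio = 4*setpoint - 21.
Substituting into the flow equation gives flow = -4*setpoint + 19.
This gives overshoot = 16*setpoint - 88.
Solve 16*setpoint - 88 = -200: setpoint = (-200 + 88) / 16 = -7.

setpoint = -7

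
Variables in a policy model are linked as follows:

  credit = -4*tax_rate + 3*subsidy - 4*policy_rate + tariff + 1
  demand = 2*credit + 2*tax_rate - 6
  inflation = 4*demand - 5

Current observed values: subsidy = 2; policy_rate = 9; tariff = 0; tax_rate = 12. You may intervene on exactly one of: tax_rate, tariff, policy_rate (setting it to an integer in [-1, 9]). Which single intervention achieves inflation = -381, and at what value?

set tax_rate = 5

Intervening on tax_rate: with other inputs at their observed values, inflation = -24*tax_rate - 261. Solving for -381 gives tax_rate = 5, within [-1, 9].
Intervening on tariff: inflation = 8*tariff - 549. Reaching -381 requires tariff = 21, outside [-1, 9].
Intervening on policy_rate: inflation = -32*policy_rate - 261. Reaching -381 requires policy_rate = 15/4, not an integer.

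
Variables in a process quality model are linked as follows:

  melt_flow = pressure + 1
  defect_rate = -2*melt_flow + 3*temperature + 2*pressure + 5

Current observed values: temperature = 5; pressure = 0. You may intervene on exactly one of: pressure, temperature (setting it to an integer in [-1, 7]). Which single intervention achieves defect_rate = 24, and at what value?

set temperature = 7

Intervening on pressure: the paths from pressure to defect_rate cancel (net effect zero), leaving defect_rate = 18; 24 is unreachable this way.
Intervening on temperature: with other inputs at their observed values, defect_rate = 3*temperature + 3. Solving for 24 gives temperature = 7, within [-1, 7].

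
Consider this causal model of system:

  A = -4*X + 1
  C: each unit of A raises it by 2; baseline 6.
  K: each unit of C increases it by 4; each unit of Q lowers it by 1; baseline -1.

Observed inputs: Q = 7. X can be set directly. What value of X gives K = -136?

Substituting into the C equation gives C = -8*X + 8.
Substituting into the K equation gives K = -32*X + 24.
Solve -32*X + 24 = -136: X = (-136 - 24) / -32 = 5.

X = 5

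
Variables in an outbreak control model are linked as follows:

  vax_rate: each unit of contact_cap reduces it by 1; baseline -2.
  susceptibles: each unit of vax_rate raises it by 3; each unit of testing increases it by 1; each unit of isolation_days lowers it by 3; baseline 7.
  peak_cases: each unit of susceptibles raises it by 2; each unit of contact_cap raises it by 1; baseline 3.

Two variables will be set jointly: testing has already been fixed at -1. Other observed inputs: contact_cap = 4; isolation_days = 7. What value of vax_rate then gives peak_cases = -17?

vax_rate = 1

With testing held at -1:
Intervening on vax_rate fixes its value directly, overriding its dependence on contact_cap.
Substituting into the susceptibles equation gives susceptibles = 3*vax_rate - 15.
Substituting into the peak_cases equation gives peak_cases = 6*vax_rate - 23.
Solve 6*vax_rate - 23 = -17: vax_rate = (-17 + 23) / 6 = 1.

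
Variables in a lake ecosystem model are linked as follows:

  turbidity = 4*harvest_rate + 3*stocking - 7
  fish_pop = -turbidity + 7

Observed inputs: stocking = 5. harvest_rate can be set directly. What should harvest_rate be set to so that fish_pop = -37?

Substituting into the turbidity equation gives turbidity = 4*harvest_rate + 8.
This gives fish_pop = -4*harvest_rate - 1.
Solve -4*harvest_rate - 1 = -37: harvest_rate = (-37 + 1) / -4 = 9.

harvest_rate = 9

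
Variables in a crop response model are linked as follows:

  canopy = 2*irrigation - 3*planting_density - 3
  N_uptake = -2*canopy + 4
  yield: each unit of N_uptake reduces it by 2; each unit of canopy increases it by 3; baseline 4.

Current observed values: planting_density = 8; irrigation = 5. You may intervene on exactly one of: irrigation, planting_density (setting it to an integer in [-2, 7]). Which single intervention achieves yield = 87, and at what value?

Intervening on irrigation: yield = 14*irrigation - 193. Reaching 87 requires irrigation = 20, outside [-2, 7].
Intervening on planting_density: with other inputs at their observed values, yield = -21*planting_density + 45. Solving for 87 gives planting_density = -2, within [-2, 7].

set planting_density = -2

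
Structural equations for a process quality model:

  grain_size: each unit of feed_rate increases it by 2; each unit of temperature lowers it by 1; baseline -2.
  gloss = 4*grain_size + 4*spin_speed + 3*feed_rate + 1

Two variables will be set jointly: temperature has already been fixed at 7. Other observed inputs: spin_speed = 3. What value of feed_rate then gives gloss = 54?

With temperature held at 7:
Substituting into the grain_size equation gives grain_size = 2*feed_rate - 9.
gloss becomes 11*feed_rate - 23.
Solve 11*feed_rate - 23 = 54: feed_rate = (54 + 23) / 11 = 7.

feed_rate = 7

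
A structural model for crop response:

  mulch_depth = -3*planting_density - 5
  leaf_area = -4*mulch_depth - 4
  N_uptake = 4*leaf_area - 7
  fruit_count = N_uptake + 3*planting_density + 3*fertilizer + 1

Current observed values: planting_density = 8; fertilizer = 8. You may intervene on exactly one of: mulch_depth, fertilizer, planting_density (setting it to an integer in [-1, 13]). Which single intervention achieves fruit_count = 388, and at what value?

Intervening on mulch_depth: fruit_count = -16*mulch_depth + 26. Reaching 388 requires mulch_depth = -181/8, not an integer.
Intervening on fertilizer: fruit_count = 3*fertilizer + 466. Reaching 388 requires fertilizer = -26, outside [-1, 13].
Intervening on planting_density: with other inputs at their observed values, fruit_count = 51*planting_density + 82. Solving for 388 gives planting_density = 6, within [-1, 13].

set planting_density = 6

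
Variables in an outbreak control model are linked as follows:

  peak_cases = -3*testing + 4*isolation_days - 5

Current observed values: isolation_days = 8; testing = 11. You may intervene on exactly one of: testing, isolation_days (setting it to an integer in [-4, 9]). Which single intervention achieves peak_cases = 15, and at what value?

Intervening on testing: with other inputs at their observed values, peak_cases = -3*testing + 27. Solving for 15 gives testing = 4, within [-4, 9].
Intervening on isolation_days: peak_cases = 4*isolation_days - 38. Reaching 15 requires isolation_days = 53/4, not an integer.

set testing = 4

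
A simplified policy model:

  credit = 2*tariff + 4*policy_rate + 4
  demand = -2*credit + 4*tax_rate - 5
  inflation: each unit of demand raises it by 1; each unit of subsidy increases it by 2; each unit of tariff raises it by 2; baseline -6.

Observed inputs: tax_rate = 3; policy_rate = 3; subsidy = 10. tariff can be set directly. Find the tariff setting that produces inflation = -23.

Substituting into the credit equation gives credit = 2*tariff + 16.
Substituting into the demand equation gives demand = -4*tariff - 25.
This gives inflation = -2*tariff - 11.
Solve -2*tariff - 11 = -23: tariff = (-23 + 11) / -2 = 6.

tariff = 6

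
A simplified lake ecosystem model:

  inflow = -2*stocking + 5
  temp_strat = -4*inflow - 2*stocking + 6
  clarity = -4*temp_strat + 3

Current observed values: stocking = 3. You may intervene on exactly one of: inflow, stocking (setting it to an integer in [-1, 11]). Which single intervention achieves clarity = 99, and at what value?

Intervening on inflow: with other inputs at their observed values, clarity = 16*inflow + 3. Solving for 99 gives inflow = 6, within [-1, 11].
Intervening on stocking: clarity = -24*stocking + 59. Reaching 99 requires stocking = -5/3, not an integer.

set inflow = 6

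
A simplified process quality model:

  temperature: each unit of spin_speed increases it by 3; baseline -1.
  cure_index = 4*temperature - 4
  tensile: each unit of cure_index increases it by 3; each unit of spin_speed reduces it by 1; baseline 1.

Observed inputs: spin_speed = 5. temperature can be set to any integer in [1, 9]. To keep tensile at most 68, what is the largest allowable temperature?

Intervening on temperature fixes its value directly, overriding its dependence on spin_speed.
Substituting into the tensile equation gives tensile = 12*temperature - 16.
Require 12*temperature - 16 ≤ 68, so temperature ≤ 7.
The largest integer in [1, 9] satisfying this is 7.

temperature = 7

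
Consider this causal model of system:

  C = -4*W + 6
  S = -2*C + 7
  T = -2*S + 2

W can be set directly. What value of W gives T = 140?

W = -8

Substituting into the S equation gives S = 8*W - 5.
This gives T = -16*W + 12.
Solve -16*W + 12 = 140: W = (140 - 12) / -16 = -8.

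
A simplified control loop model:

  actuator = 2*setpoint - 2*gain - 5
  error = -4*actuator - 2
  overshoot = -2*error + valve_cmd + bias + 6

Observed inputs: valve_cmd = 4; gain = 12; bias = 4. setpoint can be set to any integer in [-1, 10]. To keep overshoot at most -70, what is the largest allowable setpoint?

Substituting into the actuator equation gives actuator = 2*setpoint - 29.
error becomes -8*setpoint + 114.
This gives overshoot = 16*setpoint - 214.
Require 16*setpoint - 214 ≤ -70, so setpoint ≤ 9.
The largest integer in [-1, 10] satisfying this is 9.

setpoint = 9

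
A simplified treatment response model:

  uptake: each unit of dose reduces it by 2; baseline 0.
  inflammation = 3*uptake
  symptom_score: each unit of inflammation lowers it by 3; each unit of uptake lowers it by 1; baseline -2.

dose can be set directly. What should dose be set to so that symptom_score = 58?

dose = 3

Substituting into the inflammation equation gives inflammation = -6*dose.
This gives symptom_score = 20*dose - 2.
Solve 20*dose - 2 = 58: dose = (58 + 2) / 20 = 3.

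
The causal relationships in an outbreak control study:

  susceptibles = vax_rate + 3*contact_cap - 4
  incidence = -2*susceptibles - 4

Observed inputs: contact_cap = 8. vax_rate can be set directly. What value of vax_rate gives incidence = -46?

vax_rate = 1

Substituting into the susceptibles equation gives susceptibles = vax_rate + 20.
Substituting into the incidence equation gives incidence = -2*vax_rate - 44.
Solve -2*vax_rate - 44 = -46: vax_rate = (-46 + 44) / -2 = 1.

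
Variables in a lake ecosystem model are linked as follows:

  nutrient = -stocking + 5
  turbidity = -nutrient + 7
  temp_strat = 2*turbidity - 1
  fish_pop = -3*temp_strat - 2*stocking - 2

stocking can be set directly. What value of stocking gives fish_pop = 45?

stocking = -7

Substituting into the turbidity equation gives turbidity = stocking + 2.
temp_strat becomes 2*stocking + 3.
fish_pop becomes -8*stocking - 11.
Solve -8*stocking - 11 = 45: stocking = (45 + 11) / -8 = -7.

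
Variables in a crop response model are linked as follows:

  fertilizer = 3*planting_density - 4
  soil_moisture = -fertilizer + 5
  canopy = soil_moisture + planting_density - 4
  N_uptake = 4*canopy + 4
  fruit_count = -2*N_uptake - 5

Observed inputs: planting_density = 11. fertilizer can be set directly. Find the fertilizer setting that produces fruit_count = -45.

fertilizer = 8

Intervening on fertilizer fixes its value directly, overriding its dependence on planting_density.
Substituting into the canopy equation gives canopy = -fertilizer + 12.
Substituting into the N_uptake equation gives N_uptake = -4*fertilizer + 52.
This gives fruit_count = 8*fertilizer - 109.
Solve 8*fertilizer - 109 = -45: fertilizer = (-45 + 109) / 8 = 8.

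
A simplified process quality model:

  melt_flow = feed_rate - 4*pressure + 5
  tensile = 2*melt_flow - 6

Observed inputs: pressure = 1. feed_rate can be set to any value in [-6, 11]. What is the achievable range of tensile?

-16 to 18

Substituting into the melt_flow equation gives melt_flow = feed_rate + 1.
Substituting into the tensile equation gives tensile = 2*feed_rate - 4.
Linear in feed_rate, so extremes are at the endpoints: feed_rate = -6 gives tensile = -16; feed_rate = 11 gives tensile = 18.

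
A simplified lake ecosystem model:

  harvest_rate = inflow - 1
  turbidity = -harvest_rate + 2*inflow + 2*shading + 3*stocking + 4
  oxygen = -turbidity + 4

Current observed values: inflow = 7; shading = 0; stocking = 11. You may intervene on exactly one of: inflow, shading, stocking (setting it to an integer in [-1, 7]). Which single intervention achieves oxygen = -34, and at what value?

set inflow = 0

Intervening on inflow: with other inputs at their observed values, oxygen = -inflow - 34. Solving for -34 gives inflow = 0, within [-1, 7].
Intervening on shading: oxygen = -2*shading - 41. Reaching -34 requires shading = -7/2, not an integer.
Intervening on stocking: oxygen = -3*stocking - 8. Reaching -34 requires stocking = 26/3, not an integer.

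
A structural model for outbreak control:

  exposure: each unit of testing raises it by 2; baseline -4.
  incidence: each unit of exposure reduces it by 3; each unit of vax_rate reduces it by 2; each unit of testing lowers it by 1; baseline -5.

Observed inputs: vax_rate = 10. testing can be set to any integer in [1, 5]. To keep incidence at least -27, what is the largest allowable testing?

testing = 2

Substituting into the incidence equation gives incidence = -7*testing - 13.
Require -7*testing - 13 ≥ -27, so testing ≤ 2.
The largest integer in [1, 5] satisfying this is 2.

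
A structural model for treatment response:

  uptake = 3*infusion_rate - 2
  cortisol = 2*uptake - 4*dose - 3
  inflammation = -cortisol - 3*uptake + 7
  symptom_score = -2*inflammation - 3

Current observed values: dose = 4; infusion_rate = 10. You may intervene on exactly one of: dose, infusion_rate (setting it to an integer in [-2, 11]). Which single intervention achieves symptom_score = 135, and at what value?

set infusion_rate = 7

Intervening on dose: symptom_score = -8*dose + 257. Reaching 135 requires dose = 61/4, not an integer.
Intervening on infusion_rate: with other inputs at their observed values, symptom_score = 30*infusion_rate - 75. Solving for 135 gives infusion_rate = 7, within [-2, 11].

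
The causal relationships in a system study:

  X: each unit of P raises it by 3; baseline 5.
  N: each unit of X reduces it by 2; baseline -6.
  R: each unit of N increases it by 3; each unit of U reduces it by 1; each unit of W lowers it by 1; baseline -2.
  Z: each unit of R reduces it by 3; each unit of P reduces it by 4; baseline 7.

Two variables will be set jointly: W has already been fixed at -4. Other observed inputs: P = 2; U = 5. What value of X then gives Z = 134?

With W held at -4:
Intervening on X fixes its value directly, overriding its dependence on P.
Substituting into the R equation gives R = -6*X - 21.
So Z = 18*X + 62.
Solve 18*X + 62 = 134: X = (134 - 62) / 18 = 4.

X = 4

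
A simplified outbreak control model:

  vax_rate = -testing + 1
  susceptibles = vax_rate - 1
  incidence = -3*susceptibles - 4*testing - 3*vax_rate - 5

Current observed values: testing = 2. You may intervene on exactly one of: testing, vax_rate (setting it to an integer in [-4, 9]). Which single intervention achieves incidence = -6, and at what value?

set testing = 1

Intervening on testing: with other inputs at their observed values, incidence = 2*testing - 8. Solving for -6 gives testing = 1, within [-4, 9].
Intervening on vax_rate: incidence = -6*vax_rate - 10. Reaching -6 requires vax_rate = -2/3, not an integer.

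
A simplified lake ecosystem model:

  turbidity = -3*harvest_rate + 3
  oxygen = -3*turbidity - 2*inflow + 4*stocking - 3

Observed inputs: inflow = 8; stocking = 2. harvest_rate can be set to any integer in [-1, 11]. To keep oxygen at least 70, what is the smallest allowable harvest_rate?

Substituting into the oxygen equation gives oxygen = 9*harvest_rate - 20.
Require 9*harvest_rate - 20 ≥ 70, so harvest_rate ≥ 10.
The smallest integer in [-1, 11] satisfying this is 10.

harvest_rate = 10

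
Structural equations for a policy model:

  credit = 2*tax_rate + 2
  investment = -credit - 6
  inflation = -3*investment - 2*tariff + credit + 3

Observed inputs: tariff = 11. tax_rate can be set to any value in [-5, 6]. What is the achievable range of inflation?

-33 to 55

Substituting into the investment equation gives investment = -2*tax_rate - 8.
Substituting into the inflation equation gives inflation = 8*tax_rate + 7.
Linear in tax_rate, so extremes are at the endpoints: tax_rate = -5 gives inflation = -33; tax_rate = 6 gives inflation = 55.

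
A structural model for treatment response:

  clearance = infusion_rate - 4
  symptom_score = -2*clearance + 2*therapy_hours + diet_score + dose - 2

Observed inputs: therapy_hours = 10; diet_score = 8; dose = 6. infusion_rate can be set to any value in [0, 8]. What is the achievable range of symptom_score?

Substituting into the symptom_score equation gives symptom_score = -2*infusion_rate + 40.
Linear in infusion_rate, so extremes are at the endpoints: infusion_rate = 0 gives symptom_score = 40; infusion_rate = 8 gives symptom_score = 24.

24 to 40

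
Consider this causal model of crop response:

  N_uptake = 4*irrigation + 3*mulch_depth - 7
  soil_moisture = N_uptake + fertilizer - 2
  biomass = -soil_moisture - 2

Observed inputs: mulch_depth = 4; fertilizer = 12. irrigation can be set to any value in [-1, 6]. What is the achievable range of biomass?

Substituting into the N_uptake equation gives N_uptake = 4*irrigation + 5.
Substituting into the soil_moisture equation gives soil_moisture = 4*irrigation + 15.
biomass becomes -4*irrigation - 17.
Linear in irrigation, so extremes are at the endpoints: irrigation = -1 gives biomass = -13; irrigation = 6 gives biomass = -41.

-41 to -13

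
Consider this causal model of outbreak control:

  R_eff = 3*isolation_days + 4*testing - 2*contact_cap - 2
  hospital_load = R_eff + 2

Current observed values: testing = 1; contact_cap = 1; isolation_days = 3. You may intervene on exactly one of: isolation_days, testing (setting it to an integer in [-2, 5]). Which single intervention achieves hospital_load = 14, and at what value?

set isolation_days = 4

Intervening on isolation_days: with other inputs at their observed values, hospital_load = 3*isolation_days + 2. Solving for 14 gives isolation_days = 4, within [-2, 5].
Intervening on testing: hospital_load = 4*testing + 7. Reaching 14 requires testing = 7/4, not an integer.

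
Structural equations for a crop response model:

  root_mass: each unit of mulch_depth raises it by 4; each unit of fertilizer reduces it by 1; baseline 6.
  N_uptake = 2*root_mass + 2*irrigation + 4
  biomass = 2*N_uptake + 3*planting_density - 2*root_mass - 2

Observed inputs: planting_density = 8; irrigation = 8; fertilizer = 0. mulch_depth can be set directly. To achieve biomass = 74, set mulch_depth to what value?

Substituting into the root_mass equation gives root_mass = 4*mulch_depth + 6.
N_uptake becomes 8*mulch_depth + 32.
biomass becomes 8*mulch_depth + 74.
Solve 8*mulch_depth + 74 = 74: mulch_depth = (74 - 74) / 8 = 0.

mulch_depth = 0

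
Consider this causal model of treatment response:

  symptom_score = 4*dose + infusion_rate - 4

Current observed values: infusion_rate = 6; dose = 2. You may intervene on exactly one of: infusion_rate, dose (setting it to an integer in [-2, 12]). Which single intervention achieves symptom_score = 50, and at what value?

set dose = 12

Intervening on infusion_rate: symptom_score = infusion_rate + 4. Reaching 50 requires infusion_rate = 46, outside [-2, 12].
Intervening on dose: with other inputs at their observed values, symptom_score = 4*dose + 2. Solving for 50 gives dose = 12, within [-2, 12].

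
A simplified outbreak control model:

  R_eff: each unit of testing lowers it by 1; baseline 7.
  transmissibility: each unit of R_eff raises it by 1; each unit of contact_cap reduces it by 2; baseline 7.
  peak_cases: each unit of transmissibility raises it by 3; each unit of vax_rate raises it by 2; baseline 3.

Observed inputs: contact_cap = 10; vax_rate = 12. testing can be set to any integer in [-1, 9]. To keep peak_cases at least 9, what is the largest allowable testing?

testing = 0

Substituting into the transmissibility equation gives transmissibility = -testing - 6.
Substituting into the peak_cases equation gives peak_cases = -3*testing + 9.
Require -3*testing + 9 ≥ 9, so testing ≤ 0.
The largest integer in [-1, 9] satisfying this is 0.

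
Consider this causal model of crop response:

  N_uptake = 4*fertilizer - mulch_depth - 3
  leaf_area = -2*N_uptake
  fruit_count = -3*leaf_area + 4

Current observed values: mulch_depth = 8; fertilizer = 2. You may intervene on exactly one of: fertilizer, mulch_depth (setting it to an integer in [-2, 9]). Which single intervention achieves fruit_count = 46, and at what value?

set mulch_depth = -2

Intervening on fertilizer: fruit_count = 24*fertilizer - 62. Reaching 46 requires fertilizer = 9/2, not an integer.
Intervening on mulch_depth: with other inputs at their observed values, fruit_count = -6*mulch_depth + 34. Solving for 46 gives mulch_depth = -2, within [-2, 9].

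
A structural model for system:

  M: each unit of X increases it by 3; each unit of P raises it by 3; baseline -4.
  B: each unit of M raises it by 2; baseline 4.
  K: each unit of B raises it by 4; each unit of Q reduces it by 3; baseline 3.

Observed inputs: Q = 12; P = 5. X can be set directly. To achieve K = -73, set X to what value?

X = -6

Substituting into the M equation gives M = 3*X + 11.
Substituting into the B equation gives B = 6*X + 26.
K becomes 24*X + 71.
Solve 24*X + 71 = -73: X = (-73 - 71) / 24 = -6.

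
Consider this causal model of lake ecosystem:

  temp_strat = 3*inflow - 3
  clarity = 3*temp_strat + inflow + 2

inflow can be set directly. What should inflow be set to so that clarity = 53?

inflow = 6

Substituting into the clarity equation gives clarity = 10*inflow - 7.
Solve 10*inflow - 7 = 53: inflow = (53 + 7) / 10 = 6.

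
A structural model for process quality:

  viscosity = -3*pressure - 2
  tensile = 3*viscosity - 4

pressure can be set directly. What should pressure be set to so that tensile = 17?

Substituting into the tensile equation gives tensile = -9*pressure - 10.
Solve -9*pressure - 10 = 17: pressure = (17 + 10) / -9 = -3.

pressure = -3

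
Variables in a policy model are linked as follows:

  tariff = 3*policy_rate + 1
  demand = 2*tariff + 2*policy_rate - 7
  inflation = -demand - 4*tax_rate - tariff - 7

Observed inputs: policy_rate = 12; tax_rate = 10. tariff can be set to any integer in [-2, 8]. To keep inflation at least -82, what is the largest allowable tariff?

Intervening on tariff fixes its value directly, overriding its dependence on policy_rate.
Substituting into the demand equation gives demand = 2*tariff + 17.
So inflation = -3*tariff - 64.
Require -3*tariff - 64 ≥ -82, so tariff ≤ 6.
The largest integer in [-2, 8] satisfying this is 6.

tariff = 6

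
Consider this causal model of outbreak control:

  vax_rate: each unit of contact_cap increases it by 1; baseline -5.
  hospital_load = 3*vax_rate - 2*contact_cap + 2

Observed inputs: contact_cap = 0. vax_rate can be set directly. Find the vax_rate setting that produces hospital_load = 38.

vax_rate = 12

Intervening on vax_rate fixes its value directly, overriding its dependence on contact_cap.
Substituting into the hospital_load equation gives hospital_load = 3*vax_rate + 2.
Solve 3*vax_rate + 2 = 38: vax_rate = (38 - 2) / 3 = 12.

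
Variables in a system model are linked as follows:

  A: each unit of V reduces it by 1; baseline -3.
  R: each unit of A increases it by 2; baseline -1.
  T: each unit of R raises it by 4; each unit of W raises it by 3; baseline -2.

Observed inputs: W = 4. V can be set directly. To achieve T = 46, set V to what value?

Substituting into the R equation gives R = -2*V - 7.
Substituting into the T equation gives T = -8*V - 18.
Solve -8*V - 18 = 46: V = (46 + 18) / -8 = -8.

V = -8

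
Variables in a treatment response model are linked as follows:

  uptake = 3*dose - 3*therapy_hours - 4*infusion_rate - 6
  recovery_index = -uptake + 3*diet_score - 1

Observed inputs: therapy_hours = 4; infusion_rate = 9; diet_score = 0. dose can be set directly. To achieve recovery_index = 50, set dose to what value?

dose = 1

Substituting into the uptake equation gives uptake = 3*dose - 54.
Substituting into the recovery_index equation gives recovery_index = -3*dose + 53.
Solve -3*dose + 53 = 50: dose = (50 - 53) / -3 = 1.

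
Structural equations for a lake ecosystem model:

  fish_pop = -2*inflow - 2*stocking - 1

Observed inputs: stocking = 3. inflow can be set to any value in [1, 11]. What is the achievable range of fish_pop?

-29 to -9

Substituting into the fish_pop equation gives fish_pop = -2*inflow - 7.
Linear in inflow, so extremes are at the endpoints: inflow = 1 gives fish_pop = -9; inflow = 11 gives fish_pop = -29.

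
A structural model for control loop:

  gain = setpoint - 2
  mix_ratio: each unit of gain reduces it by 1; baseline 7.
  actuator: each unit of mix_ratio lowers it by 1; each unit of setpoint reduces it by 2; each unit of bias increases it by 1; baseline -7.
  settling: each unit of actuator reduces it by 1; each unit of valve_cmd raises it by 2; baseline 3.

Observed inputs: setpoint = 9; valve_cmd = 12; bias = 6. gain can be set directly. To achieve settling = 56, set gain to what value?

gain = -3

Intervening on gain fixes its value directly, overriding its dependence on setpoint.
Substituting into the actuator equation gives actuator = gain - 26.
settling becomes -gain + 53.
Solve -gain + 53 = 56: gain = (56 - 53) / -1 = -3.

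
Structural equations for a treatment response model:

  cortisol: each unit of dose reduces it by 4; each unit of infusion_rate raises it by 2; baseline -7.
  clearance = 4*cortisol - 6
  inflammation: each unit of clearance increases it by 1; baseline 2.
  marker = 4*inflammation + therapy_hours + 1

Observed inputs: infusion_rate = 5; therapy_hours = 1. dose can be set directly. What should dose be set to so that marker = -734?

dose = 12

Substituting into the cortisol equation gives cortisol = -4*dose + 3.
Substituting into the clearance equation gives clearance = -16*dose + 6.
inflammation becomes -16*dose + 8.
Substituting into the marker equation gives marker = -64*dose + 34.
Solve -64*dose + 34 = -734: dose = (-734 - 34) / -64 = 12.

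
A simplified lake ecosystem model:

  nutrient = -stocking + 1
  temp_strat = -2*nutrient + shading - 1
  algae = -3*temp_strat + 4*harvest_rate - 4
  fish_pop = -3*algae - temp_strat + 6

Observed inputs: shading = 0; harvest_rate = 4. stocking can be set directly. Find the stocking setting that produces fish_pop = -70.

Substituting into the temp_strat equation gives temp_strat = 2*stocking - 3.
Substituting into the algae equation gives algae = -6*stocking + 21.
Substituting into the fish_pop equation gives fish_pop = 16*stocking - 54.
Solve 16*stocking - 54 = -70: stocking = (-70 + 54) / 16 = -1.

stocking = -1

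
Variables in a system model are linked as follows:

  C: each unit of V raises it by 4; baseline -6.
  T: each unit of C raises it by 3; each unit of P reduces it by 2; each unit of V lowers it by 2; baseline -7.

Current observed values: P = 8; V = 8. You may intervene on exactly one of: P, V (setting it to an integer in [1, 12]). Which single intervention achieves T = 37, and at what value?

Intervening on P: with other inputs at their observed values, T = -2*P + 55. Solving for 37 gives P = 9, within [1, 12].
Intervening on V: T = 10*V - 41. Reaching 37 requires V = 39/5, not an integer.

set P = 9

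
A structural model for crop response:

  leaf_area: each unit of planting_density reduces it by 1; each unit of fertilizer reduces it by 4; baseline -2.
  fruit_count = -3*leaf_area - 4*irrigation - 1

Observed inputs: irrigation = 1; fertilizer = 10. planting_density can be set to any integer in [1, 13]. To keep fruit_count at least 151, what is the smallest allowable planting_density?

Substituting into the leaf_area equation gives leaf_area = -planting_density - 42.
Substituting into the fruit_count equation gives fruit_count = 3*planting_density + 121.
Require 3*planting_density + 121 ≥ 151, so planting_density ≥ 10.
The smallest integer in [1, 13] satisfying this is 10.

planting_density = 10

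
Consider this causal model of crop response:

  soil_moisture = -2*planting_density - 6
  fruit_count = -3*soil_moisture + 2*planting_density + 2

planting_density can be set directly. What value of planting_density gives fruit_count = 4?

Substituting into the fruit_count equation gives fruit_count = 8*planting_density + 20.
Solve 8*planting_density + 20 = 4: planting_density = (4 - 20) / 8 = -2.

planting_density = -2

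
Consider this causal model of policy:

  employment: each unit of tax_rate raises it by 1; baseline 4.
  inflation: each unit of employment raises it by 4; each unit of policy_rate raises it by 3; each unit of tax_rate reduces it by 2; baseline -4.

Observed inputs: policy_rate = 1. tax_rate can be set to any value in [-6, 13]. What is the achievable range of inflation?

Substituting into the inflation equation gives inflation = 2*tax_rate + 15.
Linear in tax_rate, so extremes are at the endpoints: tax_rate = -6 gives inflation = 3; tax_rate = 13 gives inflation = 41.

3 to 41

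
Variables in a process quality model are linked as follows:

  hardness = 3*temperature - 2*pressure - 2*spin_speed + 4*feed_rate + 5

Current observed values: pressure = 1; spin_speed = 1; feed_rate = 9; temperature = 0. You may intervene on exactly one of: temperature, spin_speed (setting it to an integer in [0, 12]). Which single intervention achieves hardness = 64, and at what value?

Intervening on temperature: with other inputs at their observed values, hardness = 3*temperature + 37. Solving for 64 gives temperature = 9, within [0, 12].
Intervening on spin_speed: hardness = -2*spin_speed + 39. Reaching 64 requires spin_speed = -25/2, not an integer.

set temperature = 9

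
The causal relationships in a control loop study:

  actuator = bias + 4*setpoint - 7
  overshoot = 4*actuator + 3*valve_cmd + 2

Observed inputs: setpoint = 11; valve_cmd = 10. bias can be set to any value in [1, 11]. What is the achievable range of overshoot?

Substituting into the actuator equation gives actuator = bias + 37.
overshoot becomes 4*bias + 180.
Linear in bias, so extremes are at the endpoints: bias = 1 gives overshoot = 184; bias = 11 gives overshoot = 224.

184 to 224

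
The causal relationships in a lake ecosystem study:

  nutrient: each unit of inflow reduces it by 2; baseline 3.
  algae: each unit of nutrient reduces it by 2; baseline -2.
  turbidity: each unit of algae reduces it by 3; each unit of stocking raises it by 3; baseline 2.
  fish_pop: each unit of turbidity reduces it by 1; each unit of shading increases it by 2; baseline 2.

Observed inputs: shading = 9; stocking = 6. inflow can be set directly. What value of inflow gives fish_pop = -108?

Substituting into the algae equation gives algae = 4*inflow - 8.
This gives turbidity = -12*inflow + 44.
Substituting into the fish_pop equation gives fish_pop = 12*inflow - 24.
Solve 12*inflow - 24 = -108: inflow = (-108 + 24) / 12 = -7.

inflow = -7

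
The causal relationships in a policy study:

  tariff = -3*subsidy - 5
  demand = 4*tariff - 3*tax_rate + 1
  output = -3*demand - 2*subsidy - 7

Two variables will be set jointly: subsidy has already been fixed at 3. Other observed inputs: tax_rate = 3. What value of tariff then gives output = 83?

tariff = -6

With subsidy held at 3:
Intervening on tariff fixes its value directly, overriding its dependence on subsidy.
Substituting into the demand equation gives demand = 4*tariff - 8.
Substituting into the output equation gives output = -12*tariff + 11.
Solve -12*tariff + 11 = 83: tariff = (83 - 11) / -12 = -6.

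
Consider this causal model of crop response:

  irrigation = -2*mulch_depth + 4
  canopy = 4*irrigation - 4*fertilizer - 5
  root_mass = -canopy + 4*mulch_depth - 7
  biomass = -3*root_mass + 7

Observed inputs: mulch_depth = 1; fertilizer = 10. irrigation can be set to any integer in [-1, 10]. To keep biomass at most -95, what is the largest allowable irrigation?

irrigation = 2

Intervening on irrigation fixes its value directly, overriding its dependence on mulch_depth.
Substituting into the canopy equation gives canopy = 4*irrigation - 45.
Substituting into the root_mass equation gives root_mass = -4*irrigation + 42.
Substituting into the biomass equation gives biomass = 12*irrigation - 119.
Require 12*irrigation - 119 ≤ -95, so irrigation ≤ 2.
The largest integer in [-1, 10] satisfying this is 2.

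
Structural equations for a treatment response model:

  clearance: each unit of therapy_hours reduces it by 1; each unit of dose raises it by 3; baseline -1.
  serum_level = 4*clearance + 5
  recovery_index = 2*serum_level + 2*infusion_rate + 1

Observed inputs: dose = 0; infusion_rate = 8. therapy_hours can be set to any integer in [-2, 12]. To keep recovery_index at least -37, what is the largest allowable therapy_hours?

Substituting into the clearance equation gives clearance = -therapy_hours - 1.
Substituting into the serum_level equation gives serum_level = -4*therapy_hours + 1.
Substituting into the recovery_index equation gives recovery_index = -8*therapy_hours + 19.
Require -8*therapy_hours + 19 ≥ -37, so therapy_hours ≤ 7.
The largest integer in [-2, 12] satisfying this is 7.

therapy_hours = 7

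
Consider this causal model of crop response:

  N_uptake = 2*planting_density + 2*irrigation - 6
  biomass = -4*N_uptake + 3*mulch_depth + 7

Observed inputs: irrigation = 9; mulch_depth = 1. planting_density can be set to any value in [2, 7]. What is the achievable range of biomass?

Substituting into the N_uptake equation gives N_uptake = 2*planting_density + 12.
biomass becomes -8*planting_density - 38.
Linear in planting_density, so extremes are at the endpoints: planting_density = 2 gives biomass = -54; planting_density = 7 gives biomass = -94.

-94 to -54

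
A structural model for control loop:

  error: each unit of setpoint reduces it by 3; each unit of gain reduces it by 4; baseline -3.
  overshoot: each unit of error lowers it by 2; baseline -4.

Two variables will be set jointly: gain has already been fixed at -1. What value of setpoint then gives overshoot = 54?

With gain held at -1:
Substituting into the error equation gives error = -3*setpoint + 1.
This gives overshoot = 6*setpoint - 6.
Solve 6*setpoint - 6 = 54: setpoint = (54 + 6) / 6 = 10.

setpoint = 10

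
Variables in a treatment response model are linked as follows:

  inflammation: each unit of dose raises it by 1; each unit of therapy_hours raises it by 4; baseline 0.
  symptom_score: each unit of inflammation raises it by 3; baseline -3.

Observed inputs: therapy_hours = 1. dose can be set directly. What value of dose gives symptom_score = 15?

Substituting into the inflammation equation gives inflammation = dose + 4.
Substituting into the symptom_score equation gives symptom_score = 3*dose + 9.
Solve 3*dose + 9 = 15: dose = (15 - 9) / 3 = 2.

dose = 2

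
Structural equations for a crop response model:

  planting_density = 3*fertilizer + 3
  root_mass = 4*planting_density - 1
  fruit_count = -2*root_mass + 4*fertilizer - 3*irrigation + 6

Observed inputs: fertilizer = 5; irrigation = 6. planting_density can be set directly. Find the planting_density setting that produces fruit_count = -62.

planting_density = 9

Intervening on planting_density fixes its value directly, overriding its dependence on fertilizer.
Substituting into the fruit_count equation gives fruit_count = -8*planting_density + 10.
Solve -8*planting_density + 10 = -62: planting_density = (-62 - 10) / -8 = 9.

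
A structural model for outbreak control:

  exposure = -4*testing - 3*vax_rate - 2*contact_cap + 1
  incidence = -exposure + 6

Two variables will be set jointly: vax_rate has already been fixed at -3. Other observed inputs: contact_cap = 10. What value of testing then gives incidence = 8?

testing = -2

With vax_rate held at -3:
Substituting into the exposure equation gives exposure = -4*testing - 10.
So incidence = 4*testing + 16.
Solve 4*testing + 16 = 8: testing = (8 - 16) / 4 = -2.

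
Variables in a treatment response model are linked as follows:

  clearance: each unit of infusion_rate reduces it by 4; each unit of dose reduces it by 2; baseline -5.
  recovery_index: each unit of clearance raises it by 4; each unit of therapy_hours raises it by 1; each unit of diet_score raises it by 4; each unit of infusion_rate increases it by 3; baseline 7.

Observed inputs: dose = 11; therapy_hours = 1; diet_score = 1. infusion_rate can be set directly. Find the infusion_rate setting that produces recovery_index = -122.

infusion_rate = 2

Substituting into the clearance equation gives clearance = -4*infusion_rate - 27.
Substituting into the recovery_index equation gives recovery_index = -13*infusion_rate - 96.
Solve -13*infusion_rate - 96 = -122: infusion_rate = (-122 + 96) / -13 = 2.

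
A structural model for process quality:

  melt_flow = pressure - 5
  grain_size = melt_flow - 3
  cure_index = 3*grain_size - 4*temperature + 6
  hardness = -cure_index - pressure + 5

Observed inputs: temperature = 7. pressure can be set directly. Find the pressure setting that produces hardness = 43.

Substituting into the grain_size equation gives grain_size = pressure - 8.
So cure_index = 3*pressure - 46.
This gives hardness = -4*pressure + 51.
Solve -4*pressure + 51 = 43: pressure = (43 - 51) / -4 = 2.

pressure = 2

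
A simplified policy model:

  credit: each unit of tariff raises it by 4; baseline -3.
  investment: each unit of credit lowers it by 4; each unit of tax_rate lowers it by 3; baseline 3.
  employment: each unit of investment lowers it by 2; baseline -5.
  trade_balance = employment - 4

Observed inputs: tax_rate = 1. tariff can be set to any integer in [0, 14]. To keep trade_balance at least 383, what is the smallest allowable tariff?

tariff = 13

Substituting into the investment equation gives investment = -16*tariff + 12.
Substituting into the employment equation gives employment = 32*tariff - 29.
Substituting into the trade_balance equation gives trade_balance = 32*tariff - 33.
Require 32*tariff - 33 ≥ 383, so tariff ≥ 13.
The smallest integer in [0, 14] satisfying this is 13.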